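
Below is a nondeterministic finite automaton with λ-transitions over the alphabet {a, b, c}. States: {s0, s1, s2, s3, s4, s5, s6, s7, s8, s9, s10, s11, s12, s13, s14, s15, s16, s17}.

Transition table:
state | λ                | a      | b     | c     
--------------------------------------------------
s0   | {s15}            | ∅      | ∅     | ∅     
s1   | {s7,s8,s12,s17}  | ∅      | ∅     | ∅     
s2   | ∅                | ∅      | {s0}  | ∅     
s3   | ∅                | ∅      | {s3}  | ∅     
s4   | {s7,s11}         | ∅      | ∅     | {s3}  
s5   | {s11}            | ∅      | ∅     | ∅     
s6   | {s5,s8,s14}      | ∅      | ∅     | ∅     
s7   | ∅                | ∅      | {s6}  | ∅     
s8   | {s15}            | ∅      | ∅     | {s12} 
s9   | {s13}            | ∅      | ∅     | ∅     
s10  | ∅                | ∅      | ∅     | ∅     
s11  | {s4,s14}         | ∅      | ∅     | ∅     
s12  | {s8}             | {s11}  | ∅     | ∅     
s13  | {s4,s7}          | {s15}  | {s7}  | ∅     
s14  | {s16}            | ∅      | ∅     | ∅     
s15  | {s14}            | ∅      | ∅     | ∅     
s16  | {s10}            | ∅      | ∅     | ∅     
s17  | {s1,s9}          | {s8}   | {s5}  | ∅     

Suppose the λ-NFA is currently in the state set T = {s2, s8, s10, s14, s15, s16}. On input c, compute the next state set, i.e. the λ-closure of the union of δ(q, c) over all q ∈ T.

{s8, s10, s12, s14, s15, s16}

s8 on c → {s12}.
No c-transition from s2, s10, s14, s15, s16.
Union after reading c: {s12}.
Now take the λ-closure:
From s12 via λ: add s8.
From s8 via λ: add s15.
From s15 via λ: add s14.
From s14 via λ: add s16.
From s16 via λ: add s10.
No new states can be added; the closed set is {s8, s10, s12, s14, s15, s16}.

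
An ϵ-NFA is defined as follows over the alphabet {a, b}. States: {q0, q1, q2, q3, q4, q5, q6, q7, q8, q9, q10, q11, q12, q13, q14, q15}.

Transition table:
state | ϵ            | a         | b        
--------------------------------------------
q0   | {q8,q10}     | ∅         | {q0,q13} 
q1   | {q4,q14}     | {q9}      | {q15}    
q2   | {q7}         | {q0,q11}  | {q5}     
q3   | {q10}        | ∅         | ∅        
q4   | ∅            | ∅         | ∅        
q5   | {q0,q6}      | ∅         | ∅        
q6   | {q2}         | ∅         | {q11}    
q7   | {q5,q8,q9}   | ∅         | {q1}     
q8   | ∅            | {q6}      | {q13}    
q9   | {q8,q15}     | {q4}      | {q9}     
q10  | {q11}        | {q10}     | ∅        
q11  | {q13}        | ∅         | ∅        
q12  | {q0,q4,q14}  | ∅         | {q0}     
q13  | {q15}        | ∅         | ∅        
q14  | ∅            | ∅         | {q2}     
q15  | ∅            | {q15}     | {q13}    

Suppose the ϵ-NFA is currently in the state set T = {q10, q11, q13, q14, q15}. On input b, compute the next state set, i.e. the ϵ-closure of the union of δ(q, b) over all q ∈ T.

q14 on b → {q2}.
q15 on b → {q13}.
No b-transition from q10, q11, q13.
Union after reading b: {q2, q13}.
Now take the ϵ-closure:
From q2 via ϵ: add q7.
From q13 via ϵ: add q15.
From q7 via ϵ: add q5, q8, q9.
From q5 via ϵ: add q0, q6.
From q0 via ϵ: add q10.
From q10 via ϵ: add q11.
No new states can be added; the closed set is {q0, q2, q5, q6, q7, q8, q9, q10, q11, q13, q15}.

{q0, q2, q5, q6, q7, q8, q9, q10, q11, q13, q15}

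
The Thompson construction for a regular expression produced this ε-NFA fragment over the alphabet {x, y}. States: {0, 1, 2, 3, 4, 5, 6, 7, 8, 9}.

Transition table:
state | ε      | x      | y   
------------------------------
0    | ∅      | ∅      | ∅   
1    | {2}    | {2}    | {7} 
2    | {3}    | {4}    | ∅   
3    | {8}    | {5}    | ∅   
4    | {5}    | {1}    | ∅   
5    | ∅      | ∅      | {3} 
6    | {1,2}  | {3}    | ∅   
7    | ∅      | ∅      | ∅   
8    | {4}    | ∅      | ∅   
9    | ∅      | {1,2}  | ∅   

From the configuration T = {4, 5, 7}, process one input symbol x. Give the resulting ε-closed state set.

4 on x → {1}.
No x-transition from 5, 7.
Union after reading x: {1}.
Now take the ε-closure:
From 1 via ε: add 2.
From 2 via ε: add 3.
From 3 via ε: add 8.
From 8 via ε: add 4.
From 4 via ε: add 5.
No new states can be added; the closed set is {1, 2, 3, 4, 5, 8}.

{1, 2, 3, 4, 5, 8}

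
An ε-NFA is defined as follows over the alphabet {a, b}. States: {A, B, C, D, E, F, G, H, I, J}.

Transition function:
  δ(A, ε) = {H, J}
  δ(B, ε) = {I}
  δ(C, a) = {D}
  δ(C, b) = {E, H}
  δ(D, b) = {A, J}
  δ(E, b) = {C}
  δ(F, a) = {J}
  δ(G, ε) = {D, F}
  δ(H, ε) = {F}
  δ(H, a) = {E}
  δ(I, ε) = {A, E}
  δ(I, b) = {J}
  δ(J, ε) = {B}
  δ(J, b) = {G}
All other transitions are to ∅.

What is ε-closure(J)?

{A, B, E, F, H, I, J}

Start with {J}.
From J via ε: add B.
From B via ε: add I.
From I via ε: add A, E.
From A via ε: add H.
From H via ε: add F.
No new states can be added; the closed set is {A, B, E, F, H, I, J}.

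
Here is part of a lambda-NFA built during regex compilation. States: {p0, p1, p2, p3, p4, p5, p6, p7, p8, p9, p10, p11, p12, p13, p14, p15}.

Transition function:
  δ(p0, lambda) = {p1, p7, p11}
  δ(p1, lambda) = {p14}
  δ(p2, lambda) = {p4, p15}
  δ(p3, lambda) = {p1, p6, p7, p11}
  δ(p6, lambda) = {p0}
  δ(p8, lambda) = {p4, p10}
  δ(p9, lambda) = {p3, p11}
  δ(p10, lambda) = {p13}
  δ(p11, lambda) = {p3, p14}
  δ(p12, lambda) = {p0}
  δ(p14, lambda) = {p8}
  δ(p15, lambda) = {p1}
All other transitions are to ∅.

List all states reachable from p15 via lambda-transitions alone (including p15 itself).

{p1, p4, p8, p10, p13, p14, p15}

Start with {p15}.
From p15 via lambda: add p1.
From p1 via lambda: add p14.
From p14 via lambda: add p8.
From p8 via lambda: add p4, p10.
From p10 via lambda: add p13.
No new states can be added; the closed set is {p1, p4, p8, p10, p13, p14, p15}.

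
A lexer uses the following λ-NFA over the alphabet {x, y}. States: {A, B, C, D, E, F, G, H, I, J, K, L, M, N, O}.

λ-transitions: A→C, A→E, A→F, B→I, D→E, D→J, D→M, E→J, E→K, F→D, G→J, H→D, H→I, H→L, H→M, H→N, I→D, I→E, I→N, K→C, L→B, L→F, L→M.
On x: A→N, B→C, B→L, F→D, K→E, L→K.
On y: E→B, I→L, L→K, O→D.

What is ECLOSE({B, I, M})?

Start with {B, I, M}.
From I via λ: add D, E, N.
From D via λ: add J.
From E via λ: add K.
From K via λ: add C.
No new states can be added; the closed set is {B, C, D, E, I, J, K, M, N}.

{B, C, D, E, I, J, K, M, N}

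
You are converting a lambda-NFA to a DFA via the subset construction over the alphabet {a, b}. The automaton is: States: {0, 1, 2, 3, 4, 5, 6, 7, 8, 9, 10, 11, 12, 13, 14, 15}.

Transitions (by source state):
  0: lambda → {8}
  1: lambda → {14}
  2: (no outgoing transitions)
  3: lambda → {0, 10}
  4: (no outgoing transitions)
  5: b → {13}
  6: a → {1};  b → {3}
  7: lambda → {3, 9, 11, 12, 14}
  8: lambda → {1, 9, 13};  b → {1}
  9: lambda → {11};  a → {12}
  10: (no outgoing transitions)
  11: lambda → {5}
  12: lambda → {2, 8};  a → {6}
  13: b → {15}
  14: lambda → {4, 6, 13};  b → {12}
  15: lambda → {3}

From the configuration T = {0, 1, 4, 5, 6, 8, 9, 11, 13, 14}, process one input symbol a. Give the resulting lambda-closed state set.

6 on a → {1}.
9 on a → {12}.
No a-transition from 0, 1, 4, 5, 8, 11, 13, 14.
Union after reading a: {1, 12}.
Now take the lambda-closure:
From 1 via lambda: add 14.
From 12 via lambda: add 2, 8.
From 8 via lambda: add 9, 13.
From 14 via lambda: add 4, 6.
From 9 via lambda: add 11.
From 11 via lambda: add 5.
No new states can be added; the closed set is {1, 2, 4, 5, 6, 8, 9, 11, 12, 13, 14}.

{1, 2, 4, 5, 6, 8, 9, 11, 12, 13, 14}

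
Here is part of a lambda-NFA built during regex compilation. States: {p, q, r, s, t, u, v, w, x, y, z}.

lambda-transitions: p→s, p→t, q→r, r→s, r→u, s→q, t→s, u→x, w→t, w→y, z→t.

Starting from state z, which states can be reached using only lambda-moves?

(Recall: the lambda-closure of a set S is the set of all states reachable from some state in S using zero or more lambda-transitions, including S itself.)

Start with {z}.
From z via lambda: add t.
From t via lambda: add s.
From s via lambda: add q.
From q via lambda: add r.
From r via lambda: add u.
From u via lambda: add x.
No new states can be added; the closed set is {q, r, s, t, u, x, z}.

{q, r, s, t, u, x, z}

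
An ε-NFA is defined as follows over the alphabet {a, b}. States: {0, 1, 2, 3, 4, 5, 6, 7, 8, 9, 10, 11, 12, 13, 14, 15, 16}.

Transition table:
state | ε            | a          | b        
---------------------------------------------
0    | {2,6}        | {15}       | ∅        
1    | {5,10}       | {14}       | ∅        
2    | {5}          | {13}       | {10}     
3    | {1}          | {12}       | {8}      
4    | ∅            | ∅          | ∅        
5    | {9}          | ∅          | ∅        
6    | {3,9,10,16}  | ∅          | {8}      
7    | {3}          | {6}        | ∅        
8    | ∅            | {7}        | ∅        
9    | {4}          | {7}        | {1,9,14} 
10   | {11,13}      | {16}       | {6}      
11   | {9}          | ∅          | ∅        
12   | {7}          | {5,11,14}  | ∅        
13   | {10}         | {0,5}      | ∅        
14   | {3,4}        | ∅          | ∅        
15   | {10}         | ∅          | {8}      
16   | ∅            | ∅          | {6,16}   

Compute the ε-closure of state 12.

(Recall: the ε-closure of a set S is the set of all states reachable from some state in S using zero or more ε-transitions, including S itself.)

Start with {12}.
From 12 via ε: add 7.
From 7 via ε: add 3.
From 3 via ε: add 1.
From 1 via ε: add 5, 10.
From 5 via ε: add 9.
From 10 via ε: add 11, 13.
From 9 via ε: add 4.
No new states can be added; the closed set is {1, 3, 4, 5, 7, 9, 10, 11, 12, 13}.

{1, 3, 4, 5, 7, 9, 10, 11, 12, 13}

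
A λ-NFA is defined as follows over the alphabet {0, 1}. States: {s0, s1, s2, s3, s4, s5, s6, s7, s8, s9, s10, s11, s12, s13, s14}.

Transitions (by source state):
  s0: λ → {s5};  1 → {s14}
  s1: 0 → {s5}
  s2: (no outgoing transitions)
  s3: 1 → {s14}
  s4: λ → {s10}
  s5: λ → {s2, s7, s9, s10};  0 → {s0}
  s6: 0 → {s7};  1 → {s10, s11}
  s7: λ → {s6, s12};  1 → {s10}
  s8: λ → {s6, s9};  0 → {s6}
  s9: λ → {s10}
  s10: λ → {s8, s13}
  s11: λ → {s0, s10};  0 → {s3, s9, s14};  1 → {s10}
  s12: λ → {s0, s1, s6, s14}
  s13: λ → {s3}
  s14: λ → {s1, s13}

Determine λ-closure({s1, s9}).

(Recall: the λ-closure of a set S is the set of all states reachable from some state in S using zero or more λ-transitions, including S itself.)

Start with {s1, s9}.
From s9 via λ: add s10.
From s10 via λ: add s8, s13.
From s8 via λ: add s6.
From s13 via λ: add s3.
No new states can be added; the closed set is {s1, s3, s6, s8, s9, s10, s13}.

{s1, s3, s6, s8, s9, s10, s13}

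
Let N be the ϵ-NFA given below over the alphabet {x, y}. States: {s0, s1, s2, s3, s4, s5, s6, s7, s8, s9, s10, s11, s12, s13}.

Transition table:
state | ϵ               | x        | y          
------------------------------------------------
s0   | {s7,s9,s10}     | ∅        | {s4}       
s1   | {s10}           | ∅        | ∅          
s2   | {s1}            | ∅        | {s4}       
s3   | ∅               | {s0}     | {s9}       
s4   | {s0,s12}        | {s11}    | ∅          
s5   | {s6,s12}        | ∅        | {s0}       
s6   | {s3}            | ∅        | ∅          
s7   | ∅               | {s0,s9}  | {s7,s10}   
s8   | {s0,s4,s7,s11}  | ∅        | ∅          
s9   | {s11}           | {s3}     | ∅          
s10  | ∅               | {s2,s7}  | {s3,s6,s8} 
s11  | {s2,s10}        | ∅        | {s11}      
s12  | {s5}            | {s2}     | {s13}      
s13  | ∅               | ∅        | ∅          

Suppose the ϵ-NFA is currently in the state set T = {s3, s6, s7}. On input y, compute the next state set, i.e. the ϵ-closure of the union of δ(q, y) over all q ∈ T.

{s1, s2, s7, s9, s10, s11}

s3 on y → {s9}.
s7 on y → {s7, s10}.
No y-transition from s6.
Union after reading y: {s7, s9, s10}.
Now take the ϵ-closure:
From s9 via ϵ: add s11.
From s11 via ϵ: add s2.
From s2 via ϵ: add s1.
No new states can be added; the closed set is {s1, s2, s7, s9, s10, s11}.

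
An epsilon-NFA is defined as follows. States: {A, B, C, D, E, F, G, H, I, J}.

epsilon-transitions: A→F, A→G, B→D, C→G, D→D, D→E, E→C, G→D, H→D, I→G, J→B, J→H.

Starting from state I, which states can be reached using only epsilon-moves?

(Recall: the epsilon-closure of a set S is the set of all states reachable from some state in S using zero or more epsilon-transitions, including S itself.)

Start with {I}.
From I via epsilon: add G.
From G via epsilon: add D.
From D via epsilon: add E.
From E via epsilon: add C.
No new states can be added; the closed set is {C, D, E, G, I}.

{C, D, E, G, I}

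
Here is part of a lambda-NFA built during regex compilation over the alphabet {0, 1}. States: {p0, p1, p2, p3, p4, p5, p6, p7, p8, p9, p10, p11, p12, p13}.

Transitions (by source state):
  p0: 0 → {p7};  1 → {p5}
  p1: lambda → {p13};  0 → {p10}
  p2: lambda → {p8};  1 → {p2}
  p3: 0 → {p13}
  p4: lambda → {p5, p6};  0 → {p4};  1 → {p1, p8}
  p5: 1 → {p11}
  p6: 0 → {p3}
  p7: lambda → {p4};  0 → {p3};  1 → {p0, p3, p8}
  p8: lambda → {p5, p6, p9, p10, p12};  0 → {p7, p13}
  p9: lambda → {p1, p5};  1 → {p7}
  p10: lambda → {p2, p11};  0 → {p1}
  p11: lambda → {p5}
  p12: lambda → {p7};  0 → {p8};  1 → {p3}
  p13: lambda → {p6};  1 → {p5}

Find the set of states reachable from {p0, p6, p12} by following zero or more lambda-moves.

Start with {p0, p6, p12}.
From p12 via lambda: add p7.
From p7 via lambda: add p4.
From p4 via lambda: add p5.
No new states can be added; the closed set is {p0, p4, p5, p6, p7, p12}.

{p0, p4, p5, p6, p7, p12}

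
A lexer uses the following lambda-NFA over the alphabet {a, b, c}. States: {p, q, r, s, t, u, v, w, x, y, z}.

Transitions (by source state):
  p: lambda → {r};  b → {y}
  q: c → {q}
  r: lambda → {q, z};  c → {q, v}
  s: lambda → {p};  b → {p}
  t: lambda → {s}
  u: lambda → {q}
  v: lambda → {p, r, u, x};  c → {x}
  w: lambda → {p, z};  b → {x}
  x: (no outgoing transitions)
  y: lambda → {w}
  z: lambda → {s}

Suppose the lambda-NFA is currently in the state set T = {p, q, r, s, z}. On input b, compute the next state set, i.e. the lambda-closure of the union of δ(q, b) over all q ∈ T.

p on b → {y}.
s on b → {p}.
No b-transition from q, r, z.
Union after reading b: {p, y}.
Now take the lambda-closure:
From p via lambda: add r.
From y via lambda: add w.
From r via lambda: add q, z.
From z via lambda: add s.
No new states can be added; the closed set is {p, q, r, s, w, y, z}.

{p, q, r, s, w, y, z}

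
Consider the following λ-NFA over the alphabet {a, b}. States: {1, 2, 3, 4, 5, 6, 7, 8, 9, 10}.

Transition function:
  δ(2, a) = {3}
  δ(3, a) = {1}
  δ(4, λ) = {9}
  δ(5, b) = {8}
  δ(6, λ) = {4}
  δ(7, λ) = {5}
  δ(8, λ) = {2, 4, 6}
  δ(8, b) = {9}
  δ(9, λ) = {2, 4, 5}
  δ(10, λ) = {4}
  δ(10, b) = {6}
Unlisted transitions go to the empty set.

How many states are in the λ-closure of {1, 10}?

Start with {1, 10}.
From 10 via λ: add 4.
From 4 via λ: add 9.
From 9 via λ: add 2, 5.
λ-closure = {1, 2, 4, 5, 9, 10}, which has 6 states.

6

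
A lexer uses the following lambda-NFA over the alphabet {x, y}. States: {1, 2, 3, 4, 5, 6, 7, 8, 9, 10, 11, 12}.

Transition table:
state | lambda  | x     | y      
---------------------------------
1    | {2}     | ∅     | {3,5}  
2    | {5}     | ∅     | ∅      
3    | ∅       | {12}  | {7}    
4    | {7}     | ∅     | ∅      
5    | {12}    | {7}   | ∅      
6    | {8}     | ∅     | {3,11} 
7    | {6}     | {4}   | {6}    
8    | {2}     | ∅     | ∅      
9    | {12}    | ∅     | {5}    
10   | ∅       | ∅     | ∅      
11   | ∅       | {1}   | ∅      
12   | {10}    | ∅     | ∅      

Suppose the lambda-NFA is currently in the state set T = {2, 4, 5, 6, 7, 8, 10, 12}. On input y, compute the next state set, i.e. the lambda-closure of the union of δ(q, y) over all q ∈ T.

6 on y → {3, 11}.
7 on y → {6}.
No y-transition from 2, 4, 5, 8, 10, 12.
Union after reading y: {3, 6, 11}.
Now take the lambda-closure:
From 6 via lambda: add 8.
From 8 via lambda: add 2.
From 2 via lambda: add 5.
From 5 via lambda: add 12.
From 12 via lambda: add 10.
No new states can be added; the closed set is {2, 3, 5, 6, 8, 10, 11, 12}.

{2, 3, 5, 6, 8, 10, 11, 12}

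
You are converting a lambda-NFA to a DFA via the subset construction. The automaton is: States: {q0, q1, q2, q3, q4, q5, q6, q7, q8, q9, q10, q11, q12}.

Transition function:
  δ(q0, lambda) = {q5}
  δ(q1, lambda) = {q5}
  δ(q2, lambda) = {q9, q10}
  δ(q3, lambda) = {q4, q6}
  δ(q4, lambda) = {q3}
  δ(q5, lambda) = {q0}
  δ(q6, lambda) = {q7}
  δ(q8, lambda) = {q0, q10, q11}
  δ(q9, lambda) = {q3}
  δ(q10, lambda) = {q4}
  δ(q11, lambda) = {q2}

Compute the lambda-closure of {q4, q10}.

{q3, q4, q6, q7, q10}

Start with {q4, q10}.
From q4 via lambda: add q3.
From q3 via lambda: add q6.
From q6 via lambda: add q7.
No new states can be added; the closed set is {q3, q4, q6, q7, q10}.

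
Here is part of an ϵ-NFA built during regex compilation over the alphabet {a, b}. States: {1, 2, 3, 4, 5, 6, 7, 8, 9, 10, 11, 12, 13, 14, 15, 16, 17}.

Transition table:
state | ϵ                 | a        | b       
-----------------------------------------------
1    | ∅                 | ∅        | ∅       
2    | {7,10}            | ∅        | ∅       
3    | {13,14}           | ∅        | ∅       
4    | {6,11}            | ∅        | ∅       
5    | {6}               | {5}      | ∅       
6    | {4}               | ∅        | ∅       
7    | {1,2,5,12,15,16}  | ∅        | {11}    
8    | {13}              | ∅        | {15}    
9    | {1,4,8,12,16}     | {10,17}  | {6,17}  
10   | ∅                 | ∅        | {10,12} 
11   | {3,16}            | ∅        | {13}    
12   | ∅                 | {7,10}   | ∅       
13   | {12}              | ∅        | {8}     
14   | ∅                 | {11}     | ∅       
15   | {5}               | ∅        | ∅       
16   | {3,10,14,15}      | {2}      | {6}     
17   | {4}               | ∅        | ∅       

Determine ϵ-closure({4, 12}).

Start with {4, 12}.
From 4 via ϵ: add 6, 11.
From 11 via ϵ: add 3, 16.
From 3 via ϵ: add 13, 14.
From 16 via ϵ: add 10, 15.
From 15 via ϵ: add 5.
No new states can be added; the closed set is {3, 4, 5, 6, 10, 11, 12, 13, 14, 15, 16}.

{3, 4, 5, 6, 10, 11, 12, 13, 14, 15, 16}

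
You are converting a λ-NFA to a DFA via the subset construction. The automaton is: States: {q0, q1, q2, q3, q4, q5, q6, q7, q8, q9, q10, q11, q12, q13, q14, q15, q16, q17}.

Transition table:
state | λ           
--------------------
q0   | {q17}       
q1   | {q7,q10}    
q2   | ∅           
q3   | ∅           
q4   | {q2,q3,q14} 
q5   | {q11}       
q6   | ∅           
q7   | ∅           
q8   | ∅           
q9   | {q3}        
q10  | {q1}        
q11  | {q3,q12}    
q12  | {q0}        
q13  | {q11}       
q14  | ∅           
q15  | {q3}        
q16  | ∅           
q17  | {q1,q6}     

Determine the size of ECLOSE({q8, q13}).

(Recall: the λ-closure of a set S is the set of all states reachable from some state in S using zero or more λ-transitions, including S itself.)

11

Start with {q8, q13}.
From q13 via λ: add q11.
From q11 via λ: add q3, q12.
From q12 via λ: add q0.
From q0 via λ: add q17.
From q17 via λ: add q1, q6.
From q1 via λ: add q7, q10.
λ-closure = {q0, q1, q3, q6, q7, q8, q10, q11, q12, q13, q17}, which has 11 states.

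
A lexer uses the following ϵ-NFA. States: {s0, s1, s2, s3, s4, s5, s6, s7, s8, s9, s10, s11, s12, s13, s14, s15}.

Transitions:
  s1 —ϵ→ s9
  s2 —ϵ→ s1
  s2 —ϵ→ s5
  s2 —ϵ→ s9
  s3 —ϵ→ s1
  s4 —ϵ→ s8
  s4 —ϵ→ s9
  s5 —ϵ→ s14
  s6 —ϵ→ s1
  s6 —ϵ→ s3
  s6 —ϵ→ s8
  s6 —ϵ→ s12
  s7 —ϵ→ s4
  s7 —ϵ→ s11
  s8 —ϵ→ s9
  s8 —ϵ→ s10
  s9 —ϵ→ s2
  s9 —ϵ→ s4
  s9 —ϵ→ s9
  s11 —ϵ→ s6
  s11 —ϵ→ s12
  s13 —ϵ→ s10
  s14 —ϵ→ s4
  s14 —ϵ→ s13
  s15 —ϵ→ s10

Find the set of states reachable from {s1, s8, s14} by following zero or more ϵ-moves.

Start with {s1, s8, s14}.
From s1 via ϵ: add s9.
From s8 via ϵ: add s10.
From s14 via ϵ: add s4, s13.
From s9 via ϵ: add s2.
From s2 via ϵ: add s5.
No new states can be added; the closed set is {s1, s2, s4, s5, s8, s9, s10, s13, s14}.

{s1, s2, s4, s5, s8, s9, s10, s13, s14}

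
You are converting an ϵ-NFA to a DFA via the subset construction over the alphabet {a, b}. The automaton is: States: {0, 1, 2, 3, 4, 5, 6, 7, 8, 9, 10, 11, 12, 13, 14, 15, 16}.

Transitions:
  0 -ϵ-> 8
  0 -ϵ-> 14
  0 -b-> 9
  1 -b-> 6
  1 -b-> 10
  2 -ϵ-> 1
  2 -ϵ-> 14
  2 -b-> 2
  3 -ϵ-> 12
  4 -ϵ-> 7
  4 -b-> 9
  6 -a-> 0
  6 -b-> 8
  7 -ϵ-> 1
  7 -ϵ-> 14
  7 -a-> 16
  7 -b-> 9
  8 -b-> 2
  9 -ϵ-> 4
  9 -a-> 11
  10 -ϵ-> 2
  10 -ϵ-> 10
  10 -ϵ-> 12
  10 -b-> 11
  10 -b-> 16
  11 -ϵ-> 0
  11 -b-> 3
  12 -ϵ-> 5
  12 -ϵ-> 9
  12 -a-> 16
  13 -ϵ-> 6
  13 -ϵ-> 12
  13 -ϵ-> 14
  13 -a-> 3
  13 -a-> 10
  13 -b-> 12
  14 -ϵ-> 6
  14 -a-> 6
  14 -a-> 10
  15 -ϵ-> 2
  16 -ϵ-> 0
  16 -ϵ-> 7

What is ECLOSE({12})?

{1, 4, 5, 6, 7, 9, 12, 14}

Start with {12}.
From 12 via ϵ: add 5, 9.
From 9 via ϵ: add 4.
From 4 via ϵ: add 7.
From 7 via ϵ: add 1, 14.
From 14 via ϵ: add 6.
No new states can be added; the closed set is {1, 4, 5, 6, 7, 9, 12, 14}.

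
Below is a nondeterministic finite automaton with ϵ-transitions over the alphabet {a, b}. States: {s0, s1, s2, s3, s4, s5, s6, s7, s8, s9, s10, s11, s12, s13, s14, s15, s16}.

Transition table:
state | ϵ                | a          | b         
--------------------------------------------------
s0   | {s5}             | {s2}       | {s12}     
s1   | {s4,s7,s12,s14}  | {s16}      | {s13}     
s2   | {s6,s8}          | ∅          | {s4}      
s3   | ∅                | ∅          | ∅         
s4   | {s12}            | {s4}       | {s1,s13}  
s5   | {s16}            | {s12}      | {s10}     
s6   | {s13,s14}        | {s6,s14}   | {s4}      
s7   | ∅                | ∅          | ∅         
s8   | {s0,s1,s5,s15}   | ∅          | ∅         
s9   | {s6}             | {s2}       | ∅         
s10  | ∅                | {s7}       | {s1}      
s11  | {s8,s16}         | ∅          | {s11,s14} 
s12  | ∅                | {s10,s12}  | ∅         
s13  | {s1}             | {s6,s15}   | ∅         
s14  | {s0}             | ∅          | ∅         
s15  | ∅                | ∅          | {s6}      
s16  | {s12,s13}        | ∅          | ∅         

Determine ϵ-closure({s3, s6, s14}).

Start with {s3, s6, s14}.
From s6 via ϵ: add s13.
From s14 via ϵ: add s0.
From s0 via ϵ: add s5.
From s13 via ϵ: add s1.
From s1 via ϵ: add s4, s7, s12.
From s5 via ϵ: add s16.
No new states can be added; the closed set is {s0, s1, s3, s4, s5, s6, s7, s12, s13, s14, s16}.

{s0, s1, s3, s4, s5, s6, s7, s12, s13, s14, s16}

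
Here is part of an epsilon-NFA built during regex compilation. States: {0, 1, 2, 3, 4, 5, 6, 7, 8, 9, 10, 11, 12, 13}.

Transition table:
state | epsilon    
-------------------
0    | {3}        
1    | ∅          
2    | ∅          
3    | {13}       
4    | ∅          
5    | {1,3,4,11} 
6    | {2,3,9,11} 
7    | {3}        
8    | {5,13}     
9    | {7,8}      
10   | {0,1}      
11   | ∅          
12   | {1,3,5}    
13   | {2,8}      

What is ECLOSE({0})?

{0, 1, 2, 3, 4, 5, 8, 11, 13}

Start with {0}.
From 0 via epsilon: add 3.
From 3 via epsilon: add 13.
From 13 via epsilon: add 2, 8.
From 8 via epsilon: add 5.
From 5 via epsilon: add 1, 4, 11.
No new states can be added; the closed set is {0, 1, 2, 3, 4, 5, 8, 11, 13}.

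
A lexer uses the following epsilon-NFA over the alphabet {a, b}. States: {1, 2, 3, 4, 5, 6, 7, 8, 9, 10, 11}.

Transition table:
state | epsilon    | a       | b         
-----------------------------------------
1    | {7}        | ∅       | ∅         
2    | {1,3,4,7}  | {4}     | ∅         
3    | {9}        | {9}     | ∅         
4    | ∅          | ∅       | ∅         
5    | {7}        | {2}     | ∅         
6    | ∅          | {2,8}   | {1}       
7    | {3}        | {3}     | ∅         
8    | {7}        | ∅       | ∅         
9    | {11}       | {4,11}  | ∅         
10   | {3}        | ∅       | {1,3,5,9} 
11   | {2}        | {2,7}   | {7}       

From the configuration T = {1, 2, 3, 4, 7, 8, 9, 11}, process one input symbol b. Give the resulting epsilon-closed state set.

{1, 2, 3, 4, 7, 9, 11}

11 on b → {7}.
No b-transition from 1, 2, 3, 4, 7, 8, 9.
Union after reading b: {7}.
Now take the epsilon-closure:
From 7 via epsilon: add 3.
From 3 via epsilon: add 9.
From 9 via epsilon: add 11.
From 11 via epsilon: add 2.
From 2 via epsilon: add 1, 4.
No new states can be added; the closed set is {1, 2, 3, 4, 7, 9, 11}.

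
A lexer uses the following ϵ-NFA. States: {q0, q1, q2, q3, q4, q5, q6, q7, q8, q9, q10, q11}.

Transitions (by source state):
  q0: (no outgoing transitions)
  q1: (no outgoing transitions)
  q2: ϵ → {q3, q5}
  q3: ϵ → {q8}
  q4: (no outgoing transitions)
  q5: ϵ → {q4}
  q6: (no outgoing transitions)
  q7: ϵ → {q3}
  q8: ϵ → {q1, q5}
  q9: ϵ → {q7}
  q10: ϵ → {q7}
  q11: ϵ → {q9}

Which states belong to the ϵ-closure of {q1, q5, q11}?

Start with {q1, q5, q11}.
From q5 via ϵ: add q4.
From q11 via ϵ: add q9.
From q9 via ϵ: add q7.
From q7 via ϵ: add q3.
From q3 via ϵ: add q8.
No new states can be added; the closed set is {q1, q3, q4, q5, q7, q8, q9, q11}.

{q1, q3, q4, q5, q7, q8, q9, q11}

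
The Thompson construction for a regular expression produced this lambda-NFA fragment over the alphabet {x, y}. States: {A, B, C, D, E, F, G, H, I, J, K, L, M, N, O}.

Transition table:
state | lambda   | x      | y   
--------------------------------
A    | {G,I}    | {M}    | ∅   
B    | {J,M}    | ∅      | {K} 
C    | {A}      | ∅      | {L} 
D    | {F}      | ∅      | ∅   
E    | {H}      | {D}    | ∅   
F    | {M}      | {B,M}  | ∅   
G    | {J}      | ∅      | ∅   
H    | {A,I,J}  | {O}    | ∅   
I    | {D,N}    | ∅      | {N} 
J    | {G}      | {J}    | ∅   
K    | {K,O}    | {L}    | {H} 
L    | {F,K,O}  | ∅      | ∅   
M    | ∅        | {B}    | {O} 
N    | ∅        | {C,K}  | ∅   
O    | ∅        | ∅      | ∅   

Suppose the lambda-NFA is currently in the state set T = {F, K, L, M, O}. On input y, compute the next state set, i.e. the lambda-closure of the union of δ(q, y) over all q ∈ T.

K on y → {H}.
M on y → {O}.
No y-transition from F, L, O.
Union after reading y: {H, O}.
Now take the lambda-closure:
From H via lambda: add A, I, J.
From A via lambda: add G.
From I via lambda: add D, N.
From D via lambda: add F.
From F via lambda: add M.
No new states can be added; the closed set is {A, D, F, G, H, I, J, M, N, O}.

{A, D, F, G, H, I, J, M, N, O}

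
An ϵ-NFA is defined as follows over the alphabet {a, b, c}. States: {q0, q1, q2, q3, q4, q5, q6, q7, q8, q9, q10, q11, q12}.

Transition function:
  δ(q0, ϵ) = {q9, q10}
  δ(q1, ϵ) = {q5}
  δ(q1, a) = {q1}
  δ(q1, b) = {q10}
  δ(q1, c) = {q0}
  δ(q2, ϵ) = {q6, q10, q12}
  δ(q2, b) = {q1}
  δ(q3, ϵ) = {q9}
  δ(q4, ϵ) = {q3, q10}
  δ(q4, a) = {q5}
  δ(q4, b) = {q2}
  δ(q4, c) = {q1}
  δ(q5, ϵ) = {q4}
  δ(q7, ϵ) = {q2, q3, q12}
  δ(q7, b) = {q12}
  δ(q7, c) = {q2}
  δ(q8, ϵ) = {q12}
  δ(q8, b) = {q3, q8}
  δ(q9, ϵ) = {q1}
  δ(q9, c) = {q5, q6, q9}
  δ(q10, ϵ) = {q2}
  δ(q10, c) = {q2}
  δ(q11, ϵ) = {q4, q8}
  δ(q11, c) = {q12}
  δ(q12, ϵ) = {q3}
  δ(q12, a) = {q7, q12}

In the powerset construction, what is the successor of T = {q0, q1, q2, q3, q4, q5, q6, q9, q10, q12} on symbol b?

q1 on b → {q10}.
q2 on b → {q1}.
q4 on b → {q2}.
No b-transition from q0, q3, q5, q6, q9, q10, q12.
Union after reading b: {q1, q2, q10}.
Now take the ϵ-closure:
From q1 via ϵ: add q5.
From q2 via ϵ: add q6, q12.
From q5 via ϵ: add q4.
From q12 via ϵ: add q3.
From q3 via ϵ: add q9.
No new states can be added; the closed set is {q1, q2, q3, q4, q5, q6, q9, q10, q12}.

{q1, q2, q3, q4, q5, q6, q9, q10, q12}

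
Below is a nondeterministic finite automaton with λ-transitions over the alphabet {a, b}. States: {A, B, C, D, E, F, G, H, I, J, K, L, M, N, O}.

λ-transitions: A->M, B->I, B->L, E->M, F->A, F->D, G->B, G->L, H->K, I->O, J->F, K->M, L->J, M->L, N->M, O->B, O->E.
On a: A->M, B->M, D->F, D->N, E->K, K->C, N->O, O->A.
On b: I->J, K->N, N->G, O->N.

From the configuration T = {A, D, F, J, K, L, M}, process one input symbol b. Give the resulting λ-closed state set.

K on b → {N}.
No b-transition from A, D, F, J, L, M.
Union after reading b: {N}.
Now take the λ-closure:
From N via λ: add M.
From M via λ: add L.
From L via λ: add J.
From J via λ: add F.
From F via λ: add A, D.
No new states can be added; the closed set is {A, D, F, J, L, M, N}.

{A, D, F, J, L, M, N}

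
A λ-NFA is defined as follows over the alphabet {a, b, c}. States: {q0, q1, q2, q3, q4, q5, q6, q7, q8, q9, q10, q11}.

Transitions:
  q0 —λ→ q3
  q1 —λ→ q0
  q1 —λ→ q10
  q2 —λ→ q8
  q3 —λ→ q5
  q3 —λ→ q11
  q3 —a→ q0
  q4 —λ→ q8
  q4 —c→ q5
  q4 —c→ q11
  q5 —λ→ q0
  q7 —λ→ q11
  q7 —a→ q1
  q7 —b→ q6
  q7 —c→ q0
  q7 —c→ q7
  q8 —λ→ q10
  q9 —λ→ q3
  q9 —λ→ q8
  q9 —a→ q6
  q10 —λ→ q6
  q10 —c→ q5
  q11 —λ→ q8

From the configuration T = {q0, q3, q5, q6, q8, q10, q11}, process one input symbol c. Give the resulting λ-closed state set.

q10 on c → {q5}.
No c-transition from q0, q3, q5, q6, q8, q11.
Union after reading c: {q5}.
Now take the λ-closure:
From q5 via λ: add q0.
From q0 via λ: add q3.
From q3 via λ: add q11.
From q11 via λ: add q8.
From q8 via λ: add q10.
From q10 via λ: add q6.
No new states can be added; the closed set is {q0, q3, q5, q6, q8, q10, q11}.

{q0, q3, q5, q6, q8, q10, q11}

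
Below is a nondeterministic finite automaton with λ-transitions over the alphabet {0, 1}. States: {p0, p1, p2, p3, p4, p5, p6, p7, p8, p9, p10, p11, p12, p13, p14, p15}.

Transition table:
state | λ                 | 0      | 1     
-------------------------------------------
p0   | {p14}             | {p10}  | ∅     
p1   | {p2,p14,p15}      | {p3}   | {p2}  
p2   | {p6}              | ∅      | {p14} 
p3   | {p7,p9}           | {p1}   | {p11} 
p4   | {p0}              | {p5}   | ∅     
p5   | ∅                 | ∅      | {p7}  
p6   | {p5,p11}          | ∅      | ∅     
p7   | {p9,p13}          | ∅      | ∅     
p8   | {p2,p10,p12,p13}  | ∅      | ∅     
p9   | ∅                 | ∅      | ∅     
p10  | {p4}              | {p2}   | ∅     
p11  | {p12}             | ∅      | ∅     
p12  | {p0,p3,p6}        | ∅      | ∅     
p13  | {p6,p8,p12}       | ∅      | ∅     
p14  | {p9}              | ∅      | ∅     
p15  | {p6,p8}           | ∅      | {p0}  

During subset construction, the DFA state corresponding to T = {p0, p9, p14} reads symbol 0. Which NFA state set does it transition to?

{p0, p4, p9, p10, p14}

p0 on 0 → {p10}.
No 0-transition from p9, p14.
Union after reading 0: {p10}.
Now take the λ-closure:
From p10 via λ: add p4.
From p4 via λ: add p0.
From p0 via λ: add p14.
From p14 via λ: add p9.
No new states can be added; the closed set is {p0, p4, p9, p10, p14}.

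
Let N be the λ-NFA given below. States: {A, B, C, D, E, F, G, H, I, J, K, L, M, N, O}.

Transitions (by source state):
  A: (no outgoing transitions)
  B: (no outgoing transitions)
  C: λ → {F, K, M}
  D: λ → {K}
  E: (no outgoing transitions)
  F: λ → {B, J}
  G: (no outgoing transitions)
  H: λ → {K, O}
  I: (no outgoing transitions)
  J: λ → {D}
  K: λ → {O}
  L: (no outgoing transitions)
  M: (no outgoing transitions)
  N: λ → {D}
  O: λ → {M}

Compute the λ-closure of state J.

Start with {J}.
From J via λ: add D.
From D via λ: add K.
From K via λ: add O.
From O via λ: add M.
No new states can be added; the closed set is {D, J, K, M, O}.

{D, J, K, M, O}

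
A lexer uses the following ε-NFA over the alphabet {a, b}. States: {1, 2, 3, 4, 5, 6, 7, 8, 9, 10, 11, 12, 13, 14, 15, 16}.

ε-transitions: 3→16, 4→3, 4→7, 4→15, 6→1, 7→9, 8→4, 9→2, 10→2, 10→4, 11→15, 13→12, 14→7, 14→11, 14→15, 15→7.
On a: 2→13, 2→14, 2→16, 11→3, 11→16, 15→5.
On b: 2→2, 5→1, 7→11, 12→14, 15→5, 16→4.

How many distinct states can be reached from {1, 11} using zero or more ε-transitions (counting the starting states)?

6

Start with {1, 11}.
From 11 via ε: add 15.
From 15 via ε: add 7.
From 7 via ε: add 9.
From 9 via ε: add 2.
ε-closure = {1, 2, 7, 9, 11, 15}, which has 6 states.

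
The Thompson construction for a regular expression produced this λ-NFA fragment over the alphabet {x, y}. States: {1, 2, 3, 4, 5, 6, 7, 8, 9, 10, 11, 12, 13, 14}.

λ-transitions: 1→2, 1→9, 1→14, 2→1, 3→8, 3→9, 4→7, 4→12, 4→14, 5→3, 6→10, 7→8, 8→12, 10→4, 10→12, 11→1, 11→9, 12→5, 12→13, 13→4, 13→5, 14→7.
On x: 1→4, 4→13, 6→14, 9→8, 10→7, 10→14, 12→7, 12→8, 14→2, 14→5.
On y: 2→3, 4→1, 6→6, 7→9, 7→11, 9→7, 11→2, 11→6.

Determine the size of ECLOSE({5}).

Start with {5}.
From 5 via λ: add 3.
From 3 via λ: add 8, 9.
From 8 via λ: add 12.
From 12 via λ: add 13.
From 13 via λ: add 4.
From 4 via λ: add 7, 14.
λ-closure = {3, 4, 5, 7, 8, 9, 12, 13, 14}, which has 9 states.

9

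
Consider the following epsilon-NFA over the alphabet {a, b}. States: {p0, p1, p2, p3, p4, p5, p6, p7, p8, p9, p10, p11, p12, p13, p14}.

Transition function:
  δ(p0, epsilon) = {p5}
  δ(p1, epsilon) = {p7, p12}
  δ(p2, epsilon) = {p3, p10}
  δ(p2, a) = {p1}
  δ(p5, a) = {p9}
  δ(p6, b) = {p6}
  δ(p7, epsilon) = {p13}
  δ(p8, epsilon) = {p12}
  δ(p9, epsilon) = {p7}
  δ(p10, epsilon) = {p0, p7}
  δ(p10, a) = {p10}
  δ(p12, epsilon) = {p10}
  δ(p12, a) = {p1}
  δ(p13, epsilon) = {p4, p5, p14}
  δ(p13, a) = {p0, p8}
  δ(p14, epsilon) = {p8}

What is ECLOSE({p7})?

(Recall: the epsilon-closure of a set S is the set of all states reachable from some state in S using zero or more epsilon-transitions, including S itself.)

Start with {p7}.
From p7 via epsilon: add p13.
From p13 via epsilon: add p4, p5, p14.
From p14 via epsilon: add p8.
From p8 via epsilon: add p12.
From p12 via epsilon: add p10.
From p10 via epsilon: add p0.
No new states can be added; the closed set is {p0, p4, p5, p7, p8, p10, p12, p13, p14}.

{p0, p4, p5, p7, p8, p10, p12, p13, p14}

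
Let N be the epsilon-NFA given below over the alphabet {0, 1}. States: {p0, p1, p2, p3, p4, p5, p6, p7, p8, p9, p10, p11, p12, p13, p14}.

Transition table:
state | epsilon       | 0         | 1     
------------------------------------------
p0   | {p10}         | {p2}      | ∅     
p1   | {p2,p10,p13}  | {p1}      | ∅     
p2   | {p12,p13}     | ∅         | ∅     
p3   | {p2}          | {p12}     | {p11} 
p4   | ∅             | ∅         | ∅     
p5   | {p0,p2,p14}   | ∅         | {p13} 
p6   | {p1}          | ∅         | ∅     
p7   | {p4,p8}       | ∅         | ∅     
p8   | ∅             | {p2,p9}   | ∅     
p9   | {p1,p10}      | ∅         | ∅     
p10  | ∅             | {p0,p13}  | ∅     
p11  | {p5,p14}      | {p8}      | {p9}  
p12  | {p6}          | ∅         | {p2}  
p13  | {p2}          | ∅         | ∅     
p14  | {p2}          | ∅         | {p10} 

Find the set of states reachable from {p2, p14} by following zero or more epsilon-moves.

{p1, p2, p6, p10, p12, p13, p14}

Start with {p2, p14}.
From p2 via epsilon: add p12, p13.
From p12 via epsilon: add p6.
From p6 via epsilon: add p1.
From p1 via epsilon: add p10.
No new states can be added; the closed set is {p1, p2, p6, p10, p12, p13, p14}.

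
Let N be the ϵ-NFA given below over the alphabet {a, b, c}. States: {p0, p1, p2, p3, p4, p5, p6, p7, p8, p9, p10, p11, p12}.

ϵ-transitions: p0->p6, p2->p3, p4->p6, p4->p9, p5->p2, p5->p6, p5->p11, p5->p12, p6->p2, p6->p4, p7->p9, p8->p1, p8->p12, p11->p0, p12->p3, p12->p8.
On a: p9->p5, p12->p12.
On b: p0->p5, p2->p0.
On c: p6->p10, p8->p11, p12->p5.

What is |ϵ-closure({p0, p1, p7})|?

8

Start with {p0, p1, p7}.
From p0 via ϵ: add p6.
From p7 via ϵ: add p9.
From p6 via ϵ: add p2, p4.
From p2 via ϵ: add p3.
ϵ-closure = {p0, p1, p2, p3, p4, p6, p7, p9}, which has 8 states.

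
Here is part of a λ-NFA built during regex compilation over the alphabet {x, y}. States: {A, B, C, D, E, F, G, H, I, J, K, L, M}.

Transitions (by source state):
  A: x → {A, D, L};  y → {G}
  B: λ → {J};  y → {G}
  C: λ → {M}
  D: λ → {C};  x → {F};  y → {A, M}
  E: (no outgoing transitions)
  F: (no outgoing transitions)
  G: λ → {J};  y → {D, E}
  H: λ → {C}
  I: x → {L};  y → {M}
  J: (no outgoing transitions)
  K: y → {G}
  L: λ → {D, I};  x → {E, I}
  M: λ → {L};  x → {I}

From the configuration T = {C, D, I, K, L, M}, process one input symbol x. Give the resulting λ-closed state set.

D on x → {F}.
I on x → {L}.
L on x → {E, I}.
M on x → {I}.
No x-transition from C, K.
Union after reading x: {E, F, I, L}.
Now take the λ-closure:
From L via λ: add D.
From D via λ: add C.
From C via λ: add M.
No new states can be added; the closed set is {C, D, E, F, I, L, M}.

{C, D, E, F, I, L, M}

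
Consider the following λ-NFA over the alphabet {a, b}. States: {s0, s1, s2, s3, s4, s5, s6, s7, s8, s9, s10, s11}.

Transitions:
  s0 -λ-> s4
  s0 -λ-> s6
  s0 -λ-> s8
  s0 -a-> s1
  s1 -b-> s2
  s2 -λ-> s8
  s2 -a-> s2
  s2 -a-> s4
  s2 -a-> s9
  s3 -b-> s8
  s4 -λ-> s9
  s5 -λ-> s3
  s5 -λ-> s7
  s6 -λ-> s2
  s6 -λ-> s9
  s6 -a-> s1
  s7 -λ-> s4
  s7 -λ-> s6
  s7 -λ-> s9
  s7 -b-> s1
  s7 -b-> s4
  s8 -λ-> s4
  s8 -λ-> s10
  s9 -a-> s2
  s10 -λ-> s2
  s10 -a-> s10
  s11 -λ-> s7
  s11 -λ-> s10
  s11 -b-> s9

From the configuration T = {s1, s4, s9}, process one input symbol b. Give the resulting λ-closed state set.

{s2, s4, s8, s9, s10}

s1 on b → {s2}.
No b-transition from s4, s9.
Union after reading b: {s2}.
Now take the λ-closure:
From s2 via λ: add s8.
From s8 via λ: add s4, s10.
From s4 via λ: add s9.
No new states can be added; the closed set is {s2, s4, s8, s9, s10}.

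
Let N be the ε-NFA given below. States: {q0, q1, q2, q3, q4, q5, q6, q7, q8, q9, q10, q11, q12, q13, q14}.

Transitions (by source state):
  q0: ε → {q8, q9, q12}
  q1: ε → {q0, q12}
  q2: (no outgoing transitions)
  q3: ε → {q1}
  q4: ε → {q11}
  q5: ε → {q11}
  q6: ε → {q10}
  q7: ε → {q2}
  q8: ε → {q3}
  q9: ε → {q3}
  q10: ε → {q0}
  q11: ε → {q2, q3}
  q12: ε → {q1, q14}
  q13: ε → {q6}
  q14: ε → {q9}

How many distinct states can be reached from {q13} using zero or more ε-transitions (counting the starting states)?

10

Start with {q13}.
From q13 via ε: add q6.
From q6 via ε: add q10.
From q10 via ε: add q0.
From q0 via ε: add q8, q9, q12.
From q8 via ε: add q3.
From q12 via ε: add q1, q14.
ε-closure = {q0, q1, q3, q6, q8, q9, q10, q12, q13, q14}, which has 10 states.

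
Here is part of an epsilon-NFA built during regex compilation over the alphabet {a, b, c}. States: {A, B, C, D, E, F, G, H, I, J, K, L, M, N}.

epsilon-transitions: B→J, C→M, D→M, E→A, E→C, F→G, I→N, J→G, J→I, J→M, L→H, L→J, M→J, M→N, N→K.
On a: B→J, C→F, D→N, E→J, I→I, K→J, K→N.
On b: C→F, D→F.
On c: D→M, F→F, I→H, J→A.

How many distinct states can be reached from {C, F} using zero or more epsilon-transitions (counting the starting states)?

Start with {C, F}.
From C via epsilon: add M.
From F via epsilon: add G.
From M via epsilon: add J, N.
From J via epsilon: add I.
From N via epsilon: add K.
epsilon-closure = {C, F, G, I, J, K, M, N}, which has 8 states.

8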